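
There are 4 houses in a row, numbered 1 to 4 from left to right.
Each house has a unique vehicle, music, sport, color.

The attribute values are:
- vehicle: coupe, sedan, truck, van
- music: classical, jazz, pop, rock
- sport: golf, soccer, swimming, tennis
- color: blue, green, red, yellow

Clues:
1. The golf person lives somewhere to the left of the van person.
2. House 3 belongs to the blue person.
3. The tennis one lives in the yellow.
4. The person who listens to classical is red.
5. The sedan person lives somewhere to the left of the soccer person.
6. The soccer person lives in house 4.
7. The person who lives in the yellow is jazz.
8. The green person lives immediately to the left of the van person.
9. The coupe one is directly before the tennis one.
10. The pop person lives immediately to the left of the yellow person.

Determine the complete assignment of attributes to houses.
Solution:

House | Vehicle | Music | Sport | Color
---------------------------------------
  1   | coupe | pop | golf | green
  2   | van | jazz | tennis | yellow
  3   | sedan | rock | swimming | blue
  4   | truck | classical | soccer | red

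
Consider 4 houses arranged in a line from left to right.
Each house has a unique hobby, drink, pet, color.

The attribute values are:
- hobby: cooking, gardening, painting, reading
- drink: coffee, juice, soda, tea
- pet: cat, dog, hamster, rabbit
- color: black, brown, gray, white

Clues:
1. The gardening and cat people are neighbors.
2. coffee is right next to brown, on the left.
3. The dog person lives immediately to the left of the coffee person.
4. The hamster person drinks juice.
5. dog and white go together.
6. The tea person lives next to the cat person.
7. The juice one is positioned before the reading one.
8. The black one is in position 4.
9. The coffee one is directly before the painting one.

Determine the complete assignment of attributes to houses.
Solution:

House | Hobby | Drink | Pet | Color
-----------------------------------
  1   | gardening | tea | dog | white
  2   | cooking | coffee | cat | gray
  3   | painting | juice | hamster | brown
  4   | reading | soda | rabbit | black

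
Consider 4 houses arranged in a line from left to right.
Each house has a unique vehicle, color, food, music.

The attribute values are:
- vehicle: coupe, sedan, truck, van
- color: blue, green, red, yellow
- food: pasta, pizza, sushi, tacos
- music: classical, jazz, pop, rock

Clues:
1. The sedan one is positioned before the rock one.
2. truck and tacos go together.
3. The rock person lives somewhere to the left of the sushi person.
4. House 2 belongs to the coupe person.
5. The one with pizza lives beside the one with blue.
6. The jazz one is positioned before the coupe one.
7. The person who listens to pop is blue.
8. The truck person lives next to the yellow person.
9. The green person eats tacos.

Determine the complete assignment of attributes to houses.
Solution:

House | Vehicle | Color | Food | Music
--------------------------------------
  1   | sedan | red | pizza | jazz
  2   | coupe | blue | pasta | pop
  3   | truck | green | tacos | rock
  4   | van | yellow | sushi | classical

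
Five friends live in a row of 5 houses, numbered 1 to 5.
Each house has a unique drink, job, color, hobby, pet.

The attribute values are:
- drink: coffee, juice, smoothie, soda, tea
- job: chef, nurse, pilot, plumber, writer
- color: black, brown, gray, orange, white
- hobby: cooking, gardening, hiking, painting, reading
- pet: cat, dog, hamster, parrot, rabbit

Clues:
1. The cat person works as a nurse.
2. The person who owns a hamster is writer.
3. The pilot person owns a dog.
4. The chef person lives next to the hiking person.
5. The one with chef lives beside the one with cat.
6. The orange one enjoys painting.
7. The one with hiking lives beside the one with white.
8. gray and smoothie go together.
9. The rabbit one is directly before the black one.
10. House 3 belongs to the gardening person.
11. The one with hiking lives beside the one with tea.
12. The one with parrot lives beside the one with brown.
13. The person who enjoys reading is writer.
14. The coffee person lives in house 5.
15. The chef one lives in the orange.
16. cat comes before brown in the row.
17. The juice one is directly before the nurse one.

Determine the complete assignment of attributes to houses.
Solution:

House | Drink | Job | Color | Hobby | Pet
-----------------------------------------
  1   | juice | chef | orange | painting | rabbit
  2   | soda | nurse | black | hiking | cat
  3   | tea | pilot | white | gardening | dog
  4   | smoothie | plumber | gray | cooking | parrot
  5   | coffee | writer | brown | reading | hamster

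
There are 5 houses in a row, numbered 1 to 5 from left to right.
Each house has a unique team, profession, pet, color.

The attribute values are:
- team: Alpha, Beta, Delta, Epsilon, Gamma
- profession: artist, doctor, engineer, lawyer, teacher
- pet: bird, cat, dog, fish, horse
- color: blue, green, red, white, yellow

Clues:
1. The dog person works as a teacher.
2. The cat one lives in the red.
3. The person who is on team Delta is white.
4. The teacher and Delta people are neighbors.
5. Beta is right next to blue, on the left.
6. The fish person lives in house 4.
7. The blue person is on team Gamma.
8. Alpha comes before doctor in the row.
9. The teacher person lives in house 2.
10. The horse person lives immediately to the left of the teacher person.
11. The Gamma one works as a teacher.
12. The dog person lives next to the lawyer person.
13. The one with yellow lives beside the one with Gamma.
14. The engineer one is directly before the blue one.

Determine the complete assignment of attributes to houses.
Solution:

House | Team | Profession | Pet | Color
---------------------------------------
  1   | Beta | engineer | horse | yellow
  2   | Gamma | teacher | dog | blue
  3   | Delta | lawyer | bird | white
  4   | Alpha | artist | fish | green
  5   | Epsilon | doctor | cat | red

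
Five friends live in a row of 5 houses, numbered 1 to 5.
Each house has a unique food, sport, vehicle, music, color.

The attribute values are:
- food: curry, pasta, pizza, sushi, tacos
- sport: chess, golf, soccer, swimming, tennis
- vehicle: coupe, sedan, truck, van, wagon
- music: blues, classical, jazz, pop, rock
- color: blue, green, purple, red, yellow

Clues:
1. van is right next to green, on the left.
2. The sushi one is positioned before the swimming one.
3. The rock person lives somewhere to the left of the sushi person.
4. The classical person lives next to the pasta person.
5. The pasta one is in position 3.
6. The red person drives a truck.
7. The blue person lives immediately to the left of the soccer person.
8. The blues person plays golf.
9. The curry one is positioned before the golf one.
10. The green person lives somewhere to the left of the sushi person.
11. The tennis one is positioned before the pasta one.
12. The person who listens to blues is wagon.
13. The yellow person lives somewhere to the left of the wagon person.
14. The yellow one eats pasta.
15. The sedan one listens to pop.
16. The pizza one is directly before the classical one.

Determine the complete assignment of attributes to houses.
Solution:

House | Food | Sport | Vehicle | Music | Color
----------------------------------------------
  1   | pizza | tennis | van | rock | blue
  2   | curry | soccer | coupe | classical | green
  3   | pasta | chess | sedan | pop | yellow
  4   | sushi | golf | wagon | blues | purple
  5   | tacos | swimming | truck | jazz | red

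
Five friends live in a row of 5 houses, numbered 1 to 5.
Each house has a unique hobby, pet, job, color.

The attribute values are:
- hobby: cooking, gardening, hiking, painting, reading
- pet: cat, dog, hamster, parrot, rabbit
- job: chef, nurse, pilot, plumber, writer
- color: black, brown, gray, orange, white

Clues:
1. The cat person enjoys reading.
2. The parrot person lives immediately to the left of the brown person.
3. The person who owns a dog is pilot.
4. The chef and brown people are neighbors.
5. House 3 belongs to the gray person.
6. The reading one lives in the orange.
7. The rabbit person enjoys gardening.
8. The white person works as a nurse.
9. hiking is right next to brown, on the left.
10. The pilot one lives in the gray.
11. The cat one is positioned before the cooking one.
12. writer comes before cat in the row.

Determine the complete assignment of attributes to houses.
Solution:

House | Hobby | Pet | Job | Color
---------------------------------
  1   | hiking | parrot | chef | black
  2   | gardening | rabbit | writer | brown
  3   | painting | dog | pilot | gray
  4   | reading | cat | plumber | orange
  5   | cooking | hamster | nurse | white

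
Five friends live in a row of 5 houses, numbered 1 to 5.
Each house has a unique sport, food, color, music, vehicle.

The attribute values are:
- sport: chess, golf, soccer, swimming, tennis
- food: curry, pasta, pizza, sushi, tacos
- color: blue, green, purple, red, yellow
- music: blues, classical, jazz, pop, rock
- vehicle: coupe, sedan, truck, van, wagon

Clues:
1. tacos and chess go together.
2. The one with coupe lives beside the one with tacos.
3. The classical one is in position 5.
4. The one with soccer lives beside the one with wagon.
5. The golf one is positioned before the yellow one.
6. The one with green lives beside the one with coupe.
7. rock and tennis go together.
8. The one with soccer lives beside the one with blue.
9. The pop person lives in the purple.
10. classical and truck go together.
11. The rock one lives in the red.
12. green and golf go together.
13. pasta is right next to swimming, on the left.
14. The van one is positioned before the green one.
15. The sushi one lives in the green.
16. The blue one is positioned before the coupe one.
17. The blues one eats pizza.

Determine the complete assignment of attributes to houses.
Solution:

House | Sport | Food | Color | Music | Vehicle
----------------------------------------------
  1   | soccer | pasta | purple | pop | van
  2   | swimming | pizza | blue | blues | wagon
  3   | golf | sushi | green | jazz | sedan
  4   | tennis | curry | red | rock | coupe
  5   | chess | tacos | yellow | classical | truck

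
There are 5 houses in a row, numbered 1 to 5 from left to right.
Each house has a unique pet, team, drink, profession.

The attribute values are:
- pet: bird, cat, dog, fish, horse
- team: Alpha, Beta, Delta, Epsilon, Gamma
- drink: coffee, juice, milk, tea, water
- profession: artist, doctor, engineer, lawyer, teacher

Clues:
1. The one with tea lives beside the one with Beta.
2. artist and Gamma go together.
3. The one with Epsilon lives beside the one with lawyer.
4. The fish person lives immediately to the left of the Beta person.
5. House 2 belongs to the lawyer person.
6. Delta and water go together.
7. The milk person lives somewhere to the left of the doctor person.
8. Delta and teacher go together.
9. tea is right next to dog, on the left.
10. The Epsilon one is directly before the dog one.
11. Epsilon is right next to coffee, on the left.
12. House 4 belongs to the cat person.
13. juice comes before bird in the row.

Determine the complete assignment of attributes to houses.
Solution:

House | Pet | Team | Drink | Profession
---------------------------------------
  1   | fish | Epsilon | tea | engineer
  2   | dog | Beta | coffee | lawyer
  3   | horse | Gamma | milk | artist
  4   | cat | Alpha | juice | doctor
  5   | bird | Delta | water | teacher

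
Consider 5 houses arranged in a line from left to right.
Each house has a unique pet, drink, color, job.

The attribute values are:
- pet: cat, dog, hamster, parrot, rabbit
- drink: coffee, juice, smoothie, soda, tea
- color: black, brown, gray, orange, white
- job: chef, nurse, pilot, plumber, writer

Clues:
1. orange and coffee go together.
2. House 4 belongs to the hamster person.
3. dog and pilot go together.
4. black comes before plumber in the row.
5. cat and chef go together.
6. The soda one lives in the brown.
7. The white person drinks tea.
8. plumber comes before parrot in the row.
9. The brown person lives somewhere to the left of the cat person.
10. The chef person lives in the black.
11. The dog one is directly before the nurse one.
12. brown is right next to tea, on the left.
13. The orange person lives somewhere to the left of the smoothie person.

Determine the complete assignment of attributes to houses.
Solution:

House | Pet | Drink | Color | Job
---------------------------------
  1   | dog | soda | brown | pilot
  2   | rabbit | tea | white | nurse
  3   | cat | juice | black | chef
  4   | hamster | coffee | orange | plumber
  5   | parrot | smoothie | gray | writer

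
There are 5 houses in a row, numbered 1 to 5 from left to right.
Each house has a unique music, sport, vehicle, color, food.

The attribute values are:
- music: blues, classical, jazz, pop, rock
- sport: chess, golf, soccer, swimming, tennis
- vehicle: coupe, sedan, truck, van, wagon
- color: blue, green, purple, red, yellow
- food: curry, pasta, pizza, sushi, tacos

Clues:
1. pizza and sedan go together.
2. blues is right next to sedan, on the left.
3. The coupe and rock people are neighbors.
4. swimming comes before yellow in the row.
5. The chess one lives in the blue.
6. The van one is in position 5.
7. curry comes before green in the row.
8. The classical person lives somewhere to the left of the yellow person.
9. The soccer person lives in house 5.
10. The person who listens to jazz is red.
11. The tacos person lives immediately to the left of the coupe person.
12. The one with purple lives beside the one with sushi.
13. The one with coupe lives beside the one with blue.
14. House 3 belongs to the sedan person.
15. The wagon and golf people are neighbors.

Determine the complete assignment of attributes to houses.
Solution:

House | Music | Sport | Vehicle | Color | Food
----------------------------------------------
  1   | classical | swimming | wagon | purple | tacos
  2   | blues | golf | coupe | yellow | sushi
  3   | rock | chess | sedan | blue | pizza
  4   | jazz | tennis | truck | red | curry
  5   | pop | soccer | van | green | pasta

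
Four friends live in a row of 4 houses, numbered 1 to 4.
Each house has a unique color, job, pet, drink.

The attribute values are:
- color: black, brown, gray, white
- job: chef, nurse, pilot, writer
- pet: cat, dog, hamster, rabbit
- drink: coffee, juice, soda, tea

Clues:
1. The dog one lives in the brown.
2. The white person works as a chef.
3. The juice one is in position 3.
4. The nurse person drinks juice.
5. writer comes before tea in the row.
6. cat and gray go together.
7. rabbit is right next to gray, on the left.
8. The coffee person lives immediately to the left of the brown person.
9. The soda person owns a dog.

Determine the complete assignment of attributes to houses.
Solution:

House | Color | Job | Pet | Drink
---------------------------------
  1   | white | chef | hamster | coffee
  2   | brown | writer | dog | soda
  3   | black | nurse | rabbit | juice
  4   | gray | pilot | cat | tea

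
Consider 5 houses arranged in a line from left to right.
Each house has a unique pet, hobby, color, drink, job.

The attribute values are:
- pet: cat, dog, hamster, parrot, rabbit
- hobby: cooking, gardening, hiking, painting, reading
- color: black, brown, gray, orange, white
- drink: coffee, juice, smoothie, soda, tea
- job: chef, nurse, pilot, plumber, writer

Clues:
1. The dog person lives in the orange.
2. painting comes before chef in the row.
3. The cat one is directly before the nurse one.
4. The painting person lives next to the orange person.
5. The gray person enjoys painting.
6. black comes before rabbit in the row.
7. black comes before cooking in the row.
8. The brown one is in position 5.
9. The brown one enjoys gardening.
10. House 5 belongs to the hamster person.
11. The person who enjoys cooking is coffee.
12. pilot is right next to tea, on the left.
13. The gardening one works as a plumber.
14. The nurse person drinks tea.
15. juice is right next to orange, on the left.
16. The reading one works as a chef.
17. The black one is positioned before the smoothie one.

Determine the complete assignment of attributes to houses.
Solution:

House | Pet | Hobby | Color | Drink | Job
-----------------------------------------
  1   | cat | painting | gray | juice | pilot
  2   | dog | hiking | orange | tea | nurse
  3   | parrot | reading | black | soda | chef
  4   | rabbit | cooking | white | coffee | writer
  5   | hamster | gardening | brown | smoothie | plumber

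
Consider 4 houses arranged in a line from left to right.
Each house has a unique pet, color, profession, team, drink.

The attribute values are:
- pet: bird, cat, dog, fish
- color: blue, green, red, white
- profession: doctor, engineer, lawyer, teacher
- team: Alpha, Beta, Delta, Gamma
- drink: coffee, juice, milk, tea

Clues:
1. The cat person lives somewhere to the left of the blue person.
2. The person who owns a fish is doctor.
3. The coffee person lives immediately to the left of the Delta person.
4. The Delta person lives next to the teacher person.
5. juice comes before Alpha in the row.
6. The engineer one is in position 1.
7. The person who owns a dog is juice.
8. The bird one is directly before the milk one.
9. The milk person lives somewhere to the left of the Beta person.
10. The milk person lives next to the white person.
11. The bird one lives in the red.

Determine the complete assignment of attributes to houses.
Solution:

House | Pet | Color | Profession | Team | Drink
-----------------------------------------------
  1   | bird | red | engineer | Gamma | coffee
  2   | cat | green | lawyer | Delta | milk
  3   | dog | white | teacher | Beta | juice
  4   | fish | blue | doctor | Alpha | tea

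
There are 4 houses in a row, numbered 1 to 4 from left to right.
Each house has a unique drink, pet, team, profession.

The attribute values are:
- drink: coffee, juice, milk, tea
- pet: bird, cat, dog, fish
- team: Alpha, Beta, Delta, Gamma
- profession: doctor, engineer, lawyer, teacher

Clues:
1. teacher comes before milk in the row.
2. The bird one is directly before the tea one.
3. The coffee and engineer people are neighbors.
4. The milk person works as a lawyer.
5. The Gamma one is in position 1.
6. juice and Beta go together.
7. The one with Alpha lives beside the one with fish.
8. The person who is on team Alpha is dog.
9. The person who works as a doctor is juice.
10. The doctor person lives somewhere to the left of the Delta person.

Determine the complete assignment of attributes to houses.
Solution:

House | Drink | Pet | Team | Profession
---------------------------------------
  1   | coffee | bird | Gamma | teacher
  2   | tea | dog | Alpha | engineer
  3   | juice | fish | Beta | doctor
  4   | milk | cat | Delta | lawyer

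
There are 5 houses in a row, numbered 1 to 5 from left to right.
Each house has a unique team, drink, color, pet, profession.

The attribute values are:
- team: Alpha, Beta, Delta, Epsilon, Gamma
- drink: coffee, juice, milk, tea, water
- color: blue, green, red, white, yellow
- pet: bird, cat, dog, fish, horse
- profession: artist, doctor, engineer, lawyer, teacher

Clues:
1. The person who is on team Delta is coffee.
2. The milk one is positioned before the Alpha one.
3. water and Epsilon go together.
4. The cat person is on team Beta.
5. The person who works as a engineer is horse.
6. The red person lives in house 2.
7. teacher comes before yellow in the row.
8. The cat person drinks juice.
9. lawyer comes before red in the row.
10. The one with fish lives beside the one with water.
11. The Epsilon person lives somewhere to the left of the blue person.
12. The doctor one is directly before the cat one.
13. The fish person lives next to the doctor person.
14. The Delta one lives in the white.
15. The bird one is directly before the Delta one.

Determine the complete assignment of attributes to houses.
Solution:

House | Team | Drink | Color | Pet | Profession
-----------------------------------------------
  1   | Gamma | milk | green | fish | lawyer
  2   | Epsilon | water | red | dog | doctor
  3   | Beta | juice | blue | cat | teacher
  4   | Alpha | tea | yellow | bird | artist
  5   | Delta | coffee | white | horse | engineer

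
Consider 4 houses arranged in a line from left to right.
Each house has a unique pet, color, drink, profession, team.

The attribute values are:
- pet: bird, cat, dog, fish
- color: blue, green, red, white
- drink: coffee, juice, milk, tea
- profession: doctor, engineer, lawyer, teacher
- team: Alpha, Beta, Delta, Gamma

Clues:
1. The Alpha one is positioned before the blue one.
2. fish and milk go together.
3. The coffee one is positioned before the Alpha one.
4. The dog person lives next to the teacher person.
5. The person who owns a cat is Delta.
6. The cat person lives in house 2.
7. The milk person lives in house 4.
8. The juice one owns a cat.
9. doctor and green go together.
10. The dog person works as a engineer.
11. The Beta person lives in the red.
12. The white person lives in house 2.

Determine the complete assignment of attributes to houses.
Solution:

House | Pet | Color | Drink | Profession | Team
-----------------------------------------------
  1   | dog | red | coffee | engineer | Beta
  2   | cat | white | juice | teacher | Delta
  3   | bird | green | tea | doctor | Alpha
  4   | fish | blue | milk | lawyer | Gamma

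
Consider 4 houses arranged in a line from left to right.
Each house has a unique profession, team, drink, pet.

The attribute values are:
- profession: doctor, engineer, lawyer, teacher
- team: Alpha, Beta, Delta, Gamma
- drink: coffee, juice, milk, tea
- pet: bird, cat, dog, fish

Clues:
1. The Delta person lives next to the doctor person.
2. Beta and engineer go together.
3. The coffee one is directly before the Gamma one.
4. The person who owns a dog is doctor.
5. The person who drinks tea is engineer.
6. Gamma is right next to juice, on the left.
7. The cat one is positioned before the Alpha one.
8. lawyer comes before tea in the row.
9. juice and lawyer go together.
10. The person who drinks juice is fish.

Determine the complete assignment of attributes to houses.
Solution:

House | Profession | Team | Drink | Pet
---------------------------------------
  1   | teacher | Delta | coffee | cat
  2   | doctor | Gamma | milk | dog
  3   | lawyer | Alpha | juice | fish
  4   | engineer | Beta | tea | bird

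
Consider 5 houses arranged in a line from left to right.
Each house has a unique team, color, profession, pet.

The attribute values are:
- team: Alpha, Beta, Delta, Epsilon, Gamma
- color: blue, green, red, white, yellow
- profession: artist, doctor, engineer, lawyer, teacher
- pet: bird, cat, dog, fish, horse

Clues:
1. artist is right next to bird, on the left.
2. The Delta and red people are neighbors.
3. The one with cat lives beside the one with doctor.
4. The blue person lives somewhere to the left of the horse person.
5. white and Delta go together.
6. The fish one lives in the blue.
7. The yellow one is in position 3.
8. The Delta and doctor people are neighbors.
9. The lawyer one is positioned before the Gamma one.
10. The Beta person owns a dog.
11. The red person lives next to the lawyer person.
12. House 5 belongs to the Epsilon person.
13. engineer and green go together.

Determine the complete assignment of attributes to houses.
Solution:

House | Team | Color | Profession | Pet
---------------------------------------
  1   | Delta | white | artist | cat
  2   | Alpha | red | doctor | bird
  3   | Beta | yellow | lawyer | dog
  4   | Gamma | blue | teacher | fish
  5   | Epsilon | green | engineer | horse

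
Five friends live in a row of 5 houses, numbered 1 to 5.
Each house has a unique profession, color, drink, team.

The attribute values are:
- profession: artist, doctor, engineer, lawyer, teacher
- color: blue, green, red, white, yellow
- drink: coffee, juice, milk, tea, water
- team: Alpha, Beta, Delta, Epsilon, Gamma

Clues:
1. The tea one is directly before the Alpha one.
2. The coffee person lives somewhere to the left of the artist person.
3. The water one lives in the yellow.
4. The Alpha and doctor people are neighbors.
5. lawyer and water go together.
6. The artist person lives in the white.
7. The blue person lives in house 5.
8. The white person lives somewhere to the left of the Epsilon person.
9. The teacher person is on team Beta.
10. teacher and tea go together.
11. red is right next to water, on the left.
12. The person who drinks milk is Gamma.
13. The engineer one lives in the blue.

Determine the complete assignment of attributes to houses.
Solution:

House | Profession | Color | Drink | Team
-----------------------------------------
  1   | teacher | red | tea | Beta
  2   | lawyer | yellow | water | Alpha
  3   | doctor | green | coffee | Delta
  4   | artist | white | milk | Gamma
  5   | engineer | blue | juice | Epsilon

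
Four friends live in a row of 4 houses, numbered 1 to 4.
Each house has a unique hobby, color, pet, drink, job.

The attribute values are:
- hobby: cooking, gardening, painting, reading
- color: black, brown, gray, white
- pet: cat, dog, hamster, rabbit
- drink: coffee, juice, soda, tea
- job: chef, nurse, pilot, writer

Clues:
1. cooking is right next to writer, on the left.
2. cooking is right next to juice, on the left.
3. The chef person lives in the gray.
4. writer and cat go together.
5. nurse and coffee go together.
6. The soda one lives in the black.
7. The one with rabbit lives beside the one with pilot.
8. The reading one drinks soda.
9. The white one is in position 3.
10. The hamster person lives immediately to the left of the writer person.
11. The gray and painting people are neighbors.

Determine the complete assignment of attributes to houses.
Solution:

House | Hobby | Color | Pet | Drink | Job
-----------------------------------------
  1   | cooking | gray | hamster | tea | chef
  2   | painting | brown | cat | juice | writer
  3   | gardening | white | rabbit | coffee | nurse
  4   | reading | black | dog | soda | pilot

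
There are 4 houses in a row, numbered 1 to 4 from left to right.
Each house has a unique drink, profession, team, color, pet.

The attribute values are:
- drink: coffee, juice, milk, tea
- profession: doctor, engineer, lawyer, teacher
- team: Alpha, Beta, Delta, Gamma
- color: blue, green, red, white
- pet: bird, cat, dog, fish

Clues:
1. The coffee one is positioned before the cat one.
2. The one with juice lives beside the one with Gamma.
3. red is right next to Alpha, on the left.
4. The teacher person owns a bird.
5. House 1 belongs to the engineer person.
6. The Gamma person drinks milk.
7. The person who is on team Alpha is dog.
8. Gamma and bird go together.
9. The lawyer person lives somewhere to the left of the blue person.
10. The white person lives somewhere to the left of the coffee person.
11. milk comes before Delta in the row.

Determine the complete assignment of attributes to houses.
Solution:

House | Drink | Profession | Team | Color | Pet
-----------------------------------------------
  1   | juice | engineer | Beta | white | fish
  2   | milk | teacher | Gamma | red | bird
  3   | coffee | lawyer | Alpha | green | dog
  4   | tea | doctor | Delta | blue | cat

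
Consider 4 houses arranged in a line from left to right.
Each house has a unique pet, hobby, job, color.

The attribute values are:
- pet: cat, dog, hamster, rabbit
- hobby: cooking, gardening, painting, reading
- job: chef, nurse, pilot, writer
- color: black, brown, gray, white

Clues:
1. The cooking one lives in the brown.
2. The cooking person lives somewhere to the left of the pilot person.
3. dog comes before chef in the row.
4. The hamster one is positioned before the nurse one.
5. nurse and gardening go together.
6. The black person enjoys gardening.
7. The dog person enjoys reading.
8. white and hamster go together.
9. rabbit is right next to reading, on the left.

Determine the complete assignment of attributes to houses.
Solution:

House | Pet | Hobby | Job | Color
---------------------------------
  1   | rabbit | cooking | writer | brown
  2   | dog | reading | pilot | gray
  3   | hamster | painting | chef | white
  4   | cat | gardening | nurse | black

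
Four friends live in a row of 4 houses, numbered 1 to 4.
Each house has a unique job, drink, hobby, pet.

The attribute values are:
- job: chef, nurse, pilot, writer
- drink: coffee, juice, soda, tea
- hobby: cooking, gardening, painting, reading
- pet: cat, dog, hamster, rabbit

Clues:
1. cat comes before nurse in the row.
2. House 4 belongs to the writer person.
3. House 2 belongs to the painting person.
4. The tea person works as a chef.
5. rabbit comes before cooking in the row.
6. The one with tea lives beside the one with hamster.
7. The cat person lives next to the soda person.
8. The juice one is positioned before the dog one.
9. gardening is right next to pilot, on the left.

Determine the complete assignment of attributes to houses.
Solution:

House | Job | Drink | Hobby | Pet
---------------------------------
  1   | chef | tea | gardening | cat
  2   | pilot | soda | painting | hamster
  3   | nurse | juice | reading | rabbit
  4   | writer | coffee | cooking | dog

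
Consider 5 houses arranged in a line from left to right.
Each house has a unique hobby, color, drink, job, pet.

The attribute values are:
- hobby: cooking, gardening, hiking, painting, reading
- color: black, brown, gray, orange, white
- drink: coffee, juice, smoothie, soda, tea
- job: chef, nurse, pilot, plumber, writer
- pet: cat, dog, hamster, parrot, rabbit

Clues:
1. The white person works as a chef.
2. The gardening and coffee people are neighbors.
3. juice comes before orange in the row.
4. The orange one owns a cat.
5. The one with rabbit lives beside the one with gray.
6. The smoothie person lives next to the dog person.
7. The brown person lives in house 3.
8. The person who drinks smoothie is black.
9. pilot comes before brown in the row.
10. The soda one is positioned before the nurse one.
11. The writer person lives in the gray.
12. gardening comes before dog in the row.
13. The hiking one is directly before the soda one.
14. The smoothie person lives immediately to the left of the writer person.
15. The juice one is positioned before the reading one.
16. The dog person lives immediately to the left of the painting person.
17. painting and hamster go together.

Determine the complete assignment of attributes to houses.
Solution:

House | Hobby | Color | Drink | Job | Pet
-----------------------------------------
  1   | gardening | black | smoothie | pilot | rabbit
  2   | hiking | gray | coffee | writer | dog
  3   | painting | brown | soda | plumber | hamster
  4   | cooking | white | juice | chef | parrot
  5   | reading | orange | tea | nurse | cat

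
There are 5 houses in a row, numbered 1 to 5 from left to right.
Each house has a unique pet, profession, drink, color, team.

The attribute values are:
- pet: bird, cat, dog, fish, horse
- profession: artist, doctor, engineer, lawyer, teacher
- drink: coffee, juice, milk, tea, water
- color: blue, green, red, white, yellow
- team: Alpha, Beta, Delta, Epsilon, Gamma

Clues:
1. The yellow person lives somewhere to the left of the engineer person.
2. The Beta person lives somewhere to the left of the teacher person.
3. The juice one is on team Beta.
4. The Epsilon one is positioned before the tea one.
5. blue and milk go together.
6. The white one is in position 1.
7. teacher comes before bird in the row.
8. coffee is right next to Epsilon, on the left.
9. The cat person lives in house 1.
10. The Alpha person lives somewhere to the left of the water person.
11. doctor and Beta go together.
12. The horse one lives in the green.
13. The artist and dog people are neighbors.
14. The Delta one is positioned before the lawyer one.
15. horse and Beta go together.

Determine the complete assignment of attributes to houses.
Solution:

House | Pet | Profession | Drink | Color | Team
-----------------------------------------------
  1   | cat | artist | coffee | white | Delta
  2   | dog | lawyer | milk | blue | Epsilon
  3   | horse | doctor | juice | green | Beta
  4   | fish | teacher | tea | yellow | Alpha
  5   | bird | engineer | water | red | Gamma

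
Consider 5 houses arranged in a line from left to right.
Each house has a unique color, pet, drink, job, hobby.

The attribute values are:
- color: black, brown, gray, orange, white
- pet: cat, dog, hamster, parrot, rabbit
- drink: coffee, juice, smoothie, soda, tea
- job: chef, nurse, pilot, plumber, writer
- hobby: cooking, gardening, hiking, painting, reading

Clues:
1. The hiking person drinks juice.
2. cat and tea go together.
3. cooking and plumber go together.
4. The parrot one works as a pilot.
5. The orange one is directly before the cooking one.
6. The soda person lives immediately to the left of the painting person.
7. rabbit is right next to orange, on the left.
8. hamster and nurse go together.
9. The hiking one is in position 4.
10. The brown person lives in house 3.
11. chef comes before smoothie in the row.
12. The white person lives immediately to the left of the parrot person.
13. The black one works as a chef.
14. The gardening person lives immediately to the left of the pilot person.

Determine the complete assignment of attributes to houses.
Solution:

House | Color | Pet | Drink | Job | Hobby
-----------------------------------------
  1   | white | rabbit | soda | writer | gardening
  2   | orange | parrot | coffee | pilot | painting
  3   | brown | cat | tea | plumber | cooking
  4   | black | dog | juice | chef | hiking
  5   | gray | hamster | smoothie | nurse | reading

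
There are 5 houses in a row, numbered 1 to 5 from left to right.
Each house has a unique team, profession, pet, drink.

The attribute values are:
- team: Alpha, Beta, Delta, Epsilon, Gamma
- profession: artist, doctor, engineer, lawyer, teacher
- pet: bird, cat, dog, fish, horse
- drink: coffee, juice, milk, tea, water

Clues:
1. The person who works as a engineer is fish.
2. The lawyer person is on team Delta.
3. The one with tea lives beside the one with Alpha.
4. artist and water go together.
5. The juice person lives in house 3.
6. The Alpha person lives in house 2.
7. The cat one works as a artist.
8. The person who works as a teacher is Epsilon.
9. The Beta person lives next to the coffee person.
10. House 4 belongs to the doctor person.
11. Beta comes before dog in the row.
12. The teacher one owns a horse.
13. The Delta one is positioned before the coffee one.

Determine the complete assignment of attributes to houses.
Solution:

House | Team | Profession | Pet | Drink
---------------------------------------
  1   | Delta | lawyer | bird | tea
  2   | Alpha | artist | cat | water
  3   | Beta | engineer | fish | juice
  4   | Gamma | doctor | dog | coffee
  5   | Epsilon | teacher | horse | milk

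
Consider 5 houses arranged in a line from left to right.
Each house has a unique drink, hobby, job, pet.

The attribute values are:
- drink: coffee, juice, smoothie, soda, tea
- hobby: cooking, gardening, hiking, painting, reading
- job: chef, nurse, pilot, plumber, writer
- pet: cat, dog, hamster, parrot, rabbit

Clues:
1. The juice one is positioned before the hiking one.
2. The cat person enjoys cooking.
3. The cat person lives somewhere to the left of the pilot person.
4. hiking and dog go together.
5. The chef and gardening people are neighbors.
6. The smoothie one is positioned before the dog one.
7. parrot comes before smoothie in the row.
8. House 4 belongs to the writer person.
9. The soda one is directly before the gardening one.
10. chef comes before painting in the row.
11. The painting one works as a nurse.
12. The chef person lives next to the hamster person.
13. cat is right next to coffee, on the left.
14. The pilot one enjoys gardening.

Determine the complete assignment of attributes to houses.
Solution:

House | Drink | Hobby | Job | Pet
---------------------------------
  1   | soda | cooking | chef | cat
  2   | coffee | gardening | pilot | hamster
  3   | juice | painting | nurse | parrot
  4   | smoothie | reading | writer | rabbit
  5   | tea | hiking | plumber | dog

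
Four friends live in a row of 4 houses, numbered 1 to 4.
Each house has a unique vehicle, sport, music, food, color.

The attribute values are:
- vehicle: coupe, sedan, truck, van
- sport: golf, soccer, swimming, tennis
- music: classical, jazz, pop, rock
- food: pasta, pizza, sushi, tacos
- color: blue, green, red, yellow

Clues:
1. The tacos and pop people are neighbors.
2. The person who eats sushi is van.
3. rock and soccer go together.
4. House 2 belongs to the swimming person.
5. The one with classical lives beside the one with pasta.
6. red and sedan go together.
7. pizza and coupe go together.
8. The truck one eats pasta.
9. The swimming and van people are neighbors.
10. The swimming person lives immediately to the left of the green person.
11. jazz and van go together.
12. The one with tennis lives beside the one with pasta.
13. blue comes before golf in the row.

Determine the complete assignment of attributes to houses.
Solution:

House | Vehicle | Sport | Music | Food | Color
----------------------------------------------
  1   | sedan | tennis | classical | tacos | red
  2   | truck | swimming | pop | pasta | blue
  3   | van | golf | jazz | sushi | green
  4   | coupe | soccer | rock | pizza | yellow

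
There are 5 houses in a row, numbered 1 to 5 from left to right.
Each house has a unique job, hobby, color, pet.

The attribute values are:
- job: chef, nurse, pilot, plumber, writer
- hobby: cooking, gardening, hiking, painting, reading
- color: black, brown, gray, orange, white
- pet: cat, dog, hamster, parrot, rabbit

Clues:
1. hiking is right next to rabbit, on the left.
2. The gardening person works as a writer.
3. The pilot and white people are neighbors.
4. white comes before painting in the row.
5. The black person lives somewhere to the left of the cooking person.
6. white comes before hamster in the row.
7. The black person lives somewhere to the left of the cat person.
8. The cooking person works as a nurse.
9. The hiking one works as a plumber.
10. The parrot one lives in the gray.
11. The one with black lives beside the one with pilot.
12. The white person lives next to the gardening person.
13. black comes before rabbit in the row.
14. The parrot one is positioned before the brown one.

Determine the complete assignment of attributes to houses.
Solution:

House | Job | Hobby | Color | Pet
---------------------------------
  1   | plumber | hiking | black | dog
  2   | pilot | reading | orange | rabbit
  3   | nurse | cooking | white | cat
  4   | writer | gardening | gray | parrot
  5   | chef | painting | brown | hamster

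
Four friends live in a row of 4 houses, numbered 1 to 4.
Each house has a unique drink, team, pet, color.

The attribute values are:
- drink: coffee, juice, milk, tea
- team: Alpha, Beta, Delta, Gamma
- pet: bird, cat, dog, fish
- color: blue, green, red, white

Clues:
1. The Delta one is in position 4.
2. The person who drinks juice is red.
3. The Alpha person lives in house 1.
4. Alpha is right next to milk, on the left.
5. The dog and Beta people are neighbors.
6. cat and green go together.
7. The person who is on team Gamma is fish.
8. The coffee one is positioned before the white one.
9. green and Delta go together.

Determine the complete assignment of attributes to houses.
Solution:

House | Drink | Team | Pet | Color
----------------------------------
  1   | coffee | Alpha | dog | blue
  2   | milk | Beta | bird | white
  3   | juice | Gamma | fish | red
  4   | tea | Delta | cat | green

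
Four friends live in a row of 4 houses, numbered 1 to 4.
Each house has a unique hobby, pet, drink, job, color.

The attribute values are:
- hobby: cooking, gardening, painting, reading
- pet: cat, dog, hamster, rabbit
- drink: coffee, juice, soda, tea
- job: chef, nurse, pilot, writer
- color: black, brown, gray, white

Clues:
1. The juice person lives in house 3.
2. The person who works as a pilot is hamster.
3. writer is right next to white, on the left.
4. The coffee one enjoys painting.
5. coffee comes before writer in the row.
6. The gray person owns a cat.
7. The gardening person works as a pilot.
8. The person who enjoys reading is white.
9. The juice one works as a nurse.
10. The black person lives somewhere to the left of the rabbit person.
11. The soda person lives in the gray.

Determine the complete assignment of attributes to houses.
Solution:

House | Hobby | Pet | Drink | Job | Color
-----------------------------------------
  1   | painting | dog | coffee | chef | black
  2   | cooking | cat | soda | writer | gray
  3   | reading | rabbit | juice | nurse | white
  4   | gardening | hamster | tea | pilot | brown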